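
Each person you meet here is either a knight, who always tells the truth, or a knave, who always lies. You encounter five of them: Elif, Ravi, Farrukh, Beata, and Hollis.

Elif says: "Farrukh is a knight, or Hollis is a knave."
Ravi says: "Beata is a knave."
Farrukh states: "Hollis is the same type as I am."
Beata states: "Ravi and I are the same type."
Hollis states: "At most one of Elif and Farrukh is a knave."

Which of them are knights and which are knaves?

Elif: knight, Ravi: knight, Farrukh: knight, Beata: knave, Hollis: knight

Consider Elif. Suppose Elif is a knave.
Then no assignment of the remaining roles makes every statement match its speaker's type — contradiction.
So Elif is a knight.
With that fixed, Hollis's statement is true, so Hollis is a knight.
Consider Ravi. Suppose Ravi is a knave.
Then whichever role Beata has, Beata's statement has the wrong truth value — contradiction.
So Ravi is a knight.
Consider Farrukh. Suppose Farrukh is a knave.
Then Elif's statement comes out false, contradicting Elif being a knight.
So Farrukh is a knight.
Consider Beata. Suppose Beata is a knight.
Then Ravi's statement comes out false, contradicting Ravi being a knight.
So Beata is a knave.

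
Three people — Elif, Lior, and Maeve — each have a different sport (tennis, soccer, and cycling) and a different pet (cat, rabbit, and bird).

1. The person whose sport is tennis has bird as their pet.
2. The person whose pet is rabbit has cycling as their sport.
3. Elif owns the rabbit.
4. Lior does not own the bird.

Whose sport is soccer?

Lior

With clues 1–3, Elif is impossible for the one with sport soccer.
With clues 1–4, Maeve is impossible for the one with sport soccer.
That leaves Lior.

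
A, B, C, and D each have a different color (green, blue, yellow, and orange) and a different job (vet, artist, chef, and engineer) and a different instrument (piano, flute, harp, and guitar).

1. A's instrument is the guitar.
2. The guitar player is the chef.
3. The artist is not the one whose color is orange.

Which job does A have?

chef

With clues 1–2, artist, engineer, and vet are impossible for A's job.
That leaves chef.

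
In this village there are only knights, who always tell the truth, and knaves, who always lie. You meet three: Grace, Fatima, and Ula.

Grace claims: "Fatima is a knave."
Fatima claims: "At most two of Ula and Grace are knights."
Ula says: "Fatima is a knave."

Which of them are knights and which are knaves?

Regardless of anyone's role, Fatima's statement is true, so Fatima is a knight.
With that fixed, Ula's statement is false, so Ula is a knave.
With that fixed, Grace's statement is false, so Grace is a knave.

Grace: knave, Fatima: knight, Ula: knave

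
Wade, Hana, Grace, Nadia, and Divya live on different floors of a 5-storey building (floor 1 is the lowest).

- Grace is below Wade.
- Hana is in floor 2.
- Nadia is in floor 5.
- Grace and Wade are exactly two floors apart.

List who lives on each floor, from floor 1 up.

Grace, Hana, Wade, Divya, Nadia

From clue 1: Wade is in {2,3,4,5}.
From clues 1–2: Hana → floor 2.
From clues 1–3: Nadia → floor 5.
From clues 1–4: Grace → floor 1, Wade → floor 3, Divya → floor 4.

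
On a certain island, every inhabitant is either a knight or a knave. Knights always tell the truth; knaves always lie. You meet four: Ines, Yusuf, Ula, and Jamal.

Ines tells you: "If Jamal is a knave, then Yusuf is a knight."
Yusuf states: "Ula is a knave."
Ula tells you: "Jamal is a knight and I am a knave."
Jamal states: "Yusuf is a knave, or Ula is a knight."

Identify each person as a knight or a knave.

Consider Ines. Suppose Ines is a knave.
Then no assignment of the remaining roles makes every statement match its speaker's type — contradiction.
So Ines is a knight.
Consider Yusuf. Suppose Yusuf is a knave.
Then no assignment of the remaining roles makes every statement match its speaker's type — contradiction.
So Yusuf is a knight.
Consider Ula. Suppose Ula is a knight.
Then Yusuf's statement comes out false, contradicting Yusuf being a knight.
So Ula is a knave.
With that fixed, Jamal's statement is false, so Jamal is a knave.

Ines: knight, Yusuf: knight, Ula: knave, Jamal: knave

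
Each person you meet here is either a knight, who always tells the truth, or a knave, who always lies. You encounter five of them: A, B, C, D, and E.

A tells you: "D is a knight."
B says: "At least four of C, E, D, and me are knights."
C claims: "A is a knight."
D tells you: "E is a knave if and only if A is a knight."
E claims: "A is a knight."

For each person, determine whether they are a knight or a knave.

Consider A. Suppose A is a knight.
Then no assignment of the remaining roles makes every statement match its speaker's type — contradiction.
So A is a knave.
With that fixed, C's statement is false, so C is a knave.
With that fixed, E's statement is false, so E is a knave.
With that fixed, B's statement is false, so B is a knave.
With that fixed, D's statement is false, so D is a knave.

A: knave, B: knave, C: knave, D: knave, E: knave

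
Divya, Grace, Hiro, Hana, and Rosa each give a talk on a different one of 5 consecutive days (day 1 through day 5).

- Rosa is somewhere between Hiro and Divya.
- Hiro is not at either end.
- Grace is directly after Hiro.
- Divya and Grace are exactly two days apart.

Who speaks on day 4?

Rosa

With clues 1–3, Divya and Hana are ruled out for day 4.
With clues 1–4, Grace and Hiro are ruled out for day 4.
So day 4 is Rosa.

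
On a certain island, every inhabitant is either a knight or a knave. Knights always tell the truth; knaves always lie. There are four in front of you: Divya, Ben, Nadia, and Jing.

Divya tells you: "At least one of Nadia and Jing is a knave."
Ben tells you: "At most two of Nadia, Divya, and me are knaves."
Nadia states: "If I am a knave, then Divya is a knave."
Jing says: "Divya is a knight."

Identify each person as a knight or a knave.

Divya: knight, Ben: knight, Nadia: knave, Jing: knight

Consider Divya. Suppose Divya is a knave.
Then no assignment of the remaining roles makes every statement match its speaker's type — contradiction.
So Divya is a knight.
With that fixed, Ben's statement is true, so Ben is a knight.
With that fixed, Jing's statement is true, so Jing is a knight.
Consider Nadia. Suppose Nadia is a knight.
Then Divya's statement comes out false, contradicting Divya being a knight.
So Nadia is a knave.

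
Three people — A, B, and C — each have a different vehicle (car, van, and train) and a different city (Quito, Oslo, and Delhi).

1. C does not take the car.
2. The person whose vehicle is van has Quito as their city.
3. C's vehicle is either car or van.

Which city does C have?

With clues 1–3, Delhi and Oslo are impossible for C's city.
That leaves Quito.

Quito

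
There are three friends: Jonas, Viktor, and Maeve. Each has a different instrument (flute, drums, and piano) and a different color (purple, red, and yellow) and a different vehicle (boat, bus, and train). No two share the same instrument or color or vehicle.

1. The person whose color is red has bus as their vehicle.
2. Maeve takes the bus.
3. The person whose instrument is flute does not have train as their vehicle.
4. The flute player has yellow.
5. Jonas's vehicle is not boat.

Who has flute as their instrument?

With clues 1–4, Maeve is impossible for the one with instrument flute.
With clues 1–5, Jonas is impossible for the one with instrument flute.
That leaves Viktor.

Viktor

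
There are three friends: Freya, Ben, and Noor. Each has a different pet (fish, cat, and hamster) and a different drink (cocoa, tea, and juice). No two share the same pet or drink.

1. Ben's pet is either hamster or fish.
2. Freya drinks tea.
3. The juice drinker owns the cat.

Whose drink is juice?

Noor

With clues 1–2, Freya is impossible for the one with drink juice.
With clues 1–3, Ben is impossible for the one with drink juice.
That leaves Noor.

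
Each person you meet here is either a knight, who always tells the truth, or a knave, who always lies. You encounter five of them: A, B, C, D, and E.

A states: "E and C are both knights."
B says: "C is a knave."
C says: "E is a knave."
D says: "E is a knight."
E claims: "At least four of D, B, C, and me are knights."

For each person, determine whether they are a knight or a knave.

A: knave, B: knave, C: knight, D: knave, E: knave

Consider A. Suppose A is a knight.
Then no assignment of the remaining roles makes every statement match its speaker's type — contradiction.
So A is a knave.
Consider B. Suppose B is a knight.
Then no assignment of the remaining roles makes every statement match its speaker's type — contradiction.
So B is a knave.
With that fixed, E's statement is false, so E is a knave.
With that fixed, C's statement is true, so C is a knight.
With that fixed, D's statement is false, so D is a knave.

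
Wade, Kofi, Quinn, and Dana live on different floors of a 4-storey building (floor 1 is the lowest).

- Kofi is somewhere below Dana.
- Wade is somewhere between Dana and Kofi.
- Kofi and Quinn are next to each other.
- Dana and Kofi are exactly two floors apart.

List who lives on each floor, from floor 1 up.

From clue 1: Kofi is in {1,2,3}.
From clues 1–2: Wade is in {2,3}.
From clues 1–3: Wade → floor 3, Dana → floor 4.
From clues 1–4: Quinn → floor 1, Kofi → floor 2.

Quinn, Kofi, Wade, Dana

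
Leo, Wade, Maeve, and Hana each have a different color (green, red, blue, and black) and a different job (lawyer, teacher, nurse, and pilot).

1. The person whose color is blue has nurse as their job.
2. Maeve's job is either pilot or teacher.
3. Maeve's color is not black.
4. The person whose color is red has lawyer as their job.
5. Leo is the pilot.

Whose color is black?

With clues 1–3, Maeve is impossible for the one with color black.
With clues 1–5, Hana and Wade are impossible for the one with color black.
That leaves Leo.

Leo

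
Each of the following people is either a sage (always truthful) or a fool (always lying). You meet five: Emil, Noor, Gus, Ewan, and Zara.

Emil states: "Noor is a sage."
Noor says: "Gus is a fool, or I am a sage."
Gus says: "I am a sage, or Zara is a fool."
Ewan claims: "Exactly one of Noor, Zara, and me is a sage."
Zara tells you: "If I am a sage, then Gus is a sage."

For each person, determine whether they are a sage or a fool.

Consider Emil. Suppose Emil is a fool.
Then no assignment of the remaining roles makes every statement match its speaker's type — contradiction.
So Emil is a sage.
Consider Noor. Suppose Noor is a fool.
Then Emil's statement comes out false, contradicting Emil being a sage.
So Noor is a sage.
Consider Gus. Suppose Gus is a fool.
Then whichever role Zara has, Zara's statement has the wrong truth value — contradiction.
So Gus is a sage.
With that fixed, Zara's statement is true, so Zara is a sage.
With that fixed, Ewan's statement is false, so Ewan is a fool.

Emil: sage, Noor: sage, Gus: sage, Ewan: fool, Zara: sage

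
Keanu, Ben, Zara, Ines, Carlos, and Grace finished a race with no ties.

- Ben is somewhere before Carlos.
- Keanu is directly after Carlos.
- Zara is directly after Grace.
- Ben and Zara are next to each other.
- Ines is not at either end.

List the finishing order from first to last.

From clue 1: Ben is in {1,2,3,4,5}.
From clues 1–2: Keanu is in {3,4,5,6}.
From clues 1–4: Keanu is in {5,6}.
From clues 1–5: Grace → place 1, Zara → place 2, Ben → place 3, Ines → place 4, Carlos → place 5, Keanu → place 6.

Grace, Zara, Ben, Ines, Carlos, Keanu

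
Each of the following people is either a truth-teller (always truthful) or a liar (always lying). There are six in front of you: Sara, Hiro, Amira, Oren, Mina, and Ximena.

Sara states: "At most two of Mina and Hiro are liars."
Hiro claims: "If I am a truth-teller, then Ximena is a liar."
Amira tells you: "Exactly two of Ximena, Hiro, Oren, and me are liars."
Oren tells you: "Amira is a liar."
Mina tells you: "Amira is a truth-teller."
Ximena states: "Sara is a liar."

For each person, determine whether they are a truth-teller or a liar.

Regardless of anyone's role, Sara's statement is true, so Sara is a truth-teller.
With that fixed, Ximena's statement is false, so Ximena is a liar.
With that fixed, Hiro's statement is true, so Hiro is a truth-teller.
Consider Amira. Suppose Amira is a liar.
Then no assignment of the remaining roles makes every statement match its speaker's type — contradiction.
So Amira is a truth-teller.
With that fixed, Oren's statement is false, so Oren is a liar.
With that fixed, Mina's statement is true, so Mina is a truth-teller.

Sara: truth-teller, Hiro: truth-teller, Amira: truth-teller, Oren: liar, Mina: truth-teller, Ximena: liar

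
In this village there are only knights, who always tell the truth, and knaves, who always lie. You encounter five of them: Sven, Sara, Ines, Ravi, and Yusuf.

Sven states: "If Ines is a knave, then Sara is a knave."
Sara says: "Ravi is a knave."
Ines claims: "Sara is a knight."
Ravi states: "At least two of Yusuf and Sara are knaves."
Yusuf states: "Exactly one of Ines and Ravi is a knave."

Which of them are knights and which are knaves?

Sven: knight, Sara: knight, Ines: knight, Ravi: knave, Yusuf: knight

Consider Sven. Suppose Sven is a knave.
Then no assignment of the remaining roles makes every statement match its speaker's type — contradiction.
So Sven is a knight.
Consider Sara. Suppose Sara is a knave.
Then no assignment of the remaining roles makes every statement match its speaker's type — contradiction.
So Sara is a knight.
With that fixed, Ines's statement is true, so Ines is a knight.
With that fixed, Ravi's statement is false, so Ravi is a knave.
With that fixed, Yusuf's statement is true, so Yusuf is a knight.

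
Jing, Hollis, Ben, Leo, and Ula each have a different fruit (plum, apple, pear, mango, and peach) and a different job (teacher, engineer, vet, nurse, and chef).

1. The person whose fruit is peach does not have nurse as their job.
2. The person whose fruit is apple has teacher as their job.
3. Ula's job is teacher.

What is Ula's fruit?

apple

With clues 1–3, mango, peach, pear, and plum are impossible for Ula's fruit.
That leaves apple.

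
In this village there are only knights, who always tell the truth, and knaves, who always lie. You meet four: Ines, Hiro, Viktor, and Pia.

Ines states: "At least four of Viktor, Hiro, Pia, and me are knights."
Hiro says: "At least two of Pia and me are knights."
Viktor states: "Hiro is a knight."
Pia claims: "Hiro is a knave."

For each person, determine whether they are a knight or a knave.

Ines: knave, Hiro: knave, Viktor: knave, Pia: knight

Consider Ines. Suppose Ines is a knight.
Then no assignment of the remaining roles makes every statement match its speaker's type — contradiction.
So Ines is a knave.
Consider Hiro. Suppose Hiro is a knight.
Then no assignment of the remaining roles makes every statement match its speaker's type — contradiction.
So Hiro is a knave.
With that fixed, Viktor's statement is false, so Viktor is a knave.
With that fixed, Pia's statement is true, so Pia is a knight.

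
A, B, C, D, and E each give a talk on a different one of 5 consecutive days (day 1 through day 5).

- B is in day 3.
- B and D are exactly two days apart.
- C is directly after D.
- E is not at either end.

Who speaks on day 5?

A

With clue 1, B is ruled out for day 5.
With clues 1–3, C and D are ruled out for day 5.
With clues 1–4, E is ruled out for day 5.
So day 5 is A.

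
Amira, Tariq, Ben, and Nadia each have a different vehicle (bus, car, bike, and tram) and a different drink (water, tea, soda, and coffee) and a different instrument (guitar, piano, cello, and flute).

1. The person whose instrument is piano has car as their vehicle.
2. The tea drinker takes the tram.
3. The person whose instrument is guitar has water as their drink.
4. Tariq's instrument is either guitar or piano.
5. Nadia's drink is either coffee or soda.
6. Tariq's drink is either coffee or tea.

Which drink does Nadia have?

soda

With clues 1–5, tea and water are impossible for Nadia's drink.
With clues 1–6, coffee is impossible for Nadia's drink.
That leaves soda.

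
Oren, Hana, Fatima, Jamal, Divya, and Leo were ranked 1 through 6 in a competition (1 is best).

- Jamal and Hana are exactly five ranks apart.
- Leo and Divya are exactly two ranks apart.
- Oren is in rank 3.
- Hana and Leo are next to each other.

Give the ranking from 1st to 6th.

From clue 1: Hana is in {1,6}.
From clues 1–3: Oren → rank 3, Fatima → rank 5.
From clues 1–4: Hana → rank 1, Leo → rank 2, Divya → rank 4, Jamal → rank 6.

Hana, Leo, Oren, Divya, Fatima, Jamal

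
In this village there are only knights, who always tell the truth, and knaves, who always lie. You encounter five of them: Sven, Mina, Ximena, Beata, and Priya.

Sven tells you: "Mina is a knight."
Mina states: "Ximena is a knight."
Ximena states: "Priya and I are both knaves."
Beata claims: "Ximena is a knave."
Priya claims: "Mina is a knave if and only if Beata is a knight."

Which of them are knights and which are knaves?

Consider Sven. Suppose Sven is a knight.
Then no assignment of the remaining roles makes every statement match its speaker's type — contradiction.
So Sven is a knave.
Consider Mina. Suppose Mina is a knight.
Then Sven's statement comes out true, contradicting Sven being a knave.
So Mina is a knave.
Consider Ximena. Suppose Ximena is a knight.
Then Mina's statement comes out true, contradicting Mina being a knave.
So Ximena is a knave.
With that fixed, Beata's statement is true, so Beata is a knight.
With that fixed, Priya's statement is true, so Priya is a knight.

Sven: knave, Mina: knave, Ximena: knave, Beata: knight, Priya: knight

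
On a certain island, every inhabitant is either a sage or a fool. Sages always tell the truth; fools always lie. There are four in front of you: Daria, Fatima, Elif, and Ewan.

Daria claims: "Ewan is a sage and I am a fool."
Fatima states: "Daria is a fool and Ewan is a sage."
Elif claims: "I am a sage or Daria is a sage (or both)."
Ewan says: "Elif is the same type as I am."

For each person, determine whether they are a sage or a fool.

Consider Daria. Suppose Daria is a sage.
Then Daria's own statement would have to be true, but it can't be — contradiction.
So Daria is a fool.
Consider Fatima. Suppose Fatima is a sage.
Then no assignment of the remaining roles makes every statement match its speaker's type — contradiction.
So Fatima is a fool.
Consider Elif. Suppose Elif is a fool.
Then whichever role Ewan has, Ewan's statement has the wrong truth value — contradiction.
So Elif is a sage.
Consider Ewan. Suppose Ewan is a sage.
Then Daria's statement comes out true, contradicting Daria being a fool.
So Ewan is a fool.

Daria: fool, Fatima: fool, Elif: sage, Ewan: fool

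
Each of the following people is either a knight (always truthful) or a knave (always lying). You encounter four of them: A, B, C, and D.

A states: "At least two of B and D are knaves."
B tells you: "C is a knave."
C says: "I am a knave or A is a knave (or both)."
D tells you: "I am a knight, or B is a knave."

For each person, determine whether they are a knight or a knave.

Consider A. Suppose A is a knight.
Then whichever role C has, C's statement has the wrong truth value — contradiction.
So A is a knave.
With that fixed, C's statement is true, so C is a knight.
With that fixed, B's statement is false, so B is a knave.
With that fixed, D's statement is true, so D is a knight.

A: knave, B: knave, C: knight, D: knight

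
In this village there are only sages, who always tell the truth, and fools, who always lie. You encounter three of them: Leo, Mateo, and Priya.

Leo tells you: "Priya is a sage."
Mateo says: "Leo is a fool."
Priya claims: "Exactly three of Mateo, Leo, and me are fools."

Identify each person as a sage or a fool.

Consider Leo. Suppose Leo is a sage.
Then no assignment of the remaining roles makes every statement match its speaker's type — contradiction.
So Leo is a fool.
With that fixed, Mateo's statement is true, so Mateo is a sage.
With that fixed, Priya's statement is false, so Priya is a fool.

Leo: fool, Mateo: sage, Priya: fool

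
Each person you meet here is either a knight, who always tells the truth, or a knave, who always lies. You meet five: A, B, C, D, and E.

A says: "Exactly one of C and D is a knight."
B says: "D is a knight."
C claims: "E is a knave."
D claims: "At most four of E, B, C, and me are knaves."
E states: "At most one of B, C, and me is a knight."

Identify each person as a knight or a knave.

A: knave, B: knight, C: knight, D: knight, E: knave

Regardless of anyone's role, D's statement is true, so D is a knight.
With that fixed, B's statement is true, so B is a knight.
Consider A. Suppose A is a knight.
Then no assignment of the remaining roles makes every statement match its speaker's type — contradiction.
So A is a knave.
Consider C. Suppose C is a knave.
Then A's statement comes out true, contradicting A being a knave.
So C is a knight.
With that fixed, E's statement is false, so E is a knave.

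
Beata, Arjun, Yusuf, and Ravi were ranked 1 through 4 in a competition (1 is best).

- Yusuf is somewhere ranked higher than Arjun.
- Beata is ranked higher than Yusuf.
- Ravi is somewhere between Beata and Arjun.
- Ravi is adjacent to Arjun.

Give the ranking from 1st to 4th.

From clue 1: Arjun is in {2,3,4}.
From clues 1–2: Beata is in {1,2}.
From clues 1–3: Beata → rank 1, Arjun → rank 4.
From clues 1–4: Yusuf → rank 2, Ravi → rank 3.

Beata, Yusuf, Ravi, Arjun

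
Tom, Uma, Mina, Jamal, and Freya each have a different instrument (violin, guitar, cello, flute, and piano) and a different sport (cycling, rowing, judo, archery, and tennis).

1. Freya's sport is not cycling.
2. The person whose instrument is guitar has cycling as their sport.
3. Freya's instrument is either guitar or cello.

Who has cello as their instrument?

With clues 1–3, Jamal, Mina, Tom, and Uma are impossible for the one with instrument cello.
That leaves Freya.

Freya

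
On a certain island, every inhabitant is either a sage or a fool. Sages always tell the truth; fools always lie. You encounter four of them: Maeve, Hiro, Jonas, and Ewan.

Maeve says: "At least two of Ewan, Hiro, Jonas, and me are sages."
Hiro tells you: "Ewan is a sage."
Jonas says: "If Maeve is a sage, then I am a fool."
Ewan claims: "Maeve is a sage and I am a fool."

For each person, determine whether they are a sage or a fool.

Consider Maeve. Suppose Maeve is a sage.
Then whichever role Jonas has, Jonas's statement has the wrong truth value — contradiction.
So Maeve is a fool.
With that fixed, Jonas's statement is true, so Jonas is a sage.
With that fixed, Ewan's statement is false, so Ewan is a fool.
With that fixed, Hiro's statement is false, so Hiro is a fool.

Maeve: fool, Hiro: fool, Jonas: sage, Ewan: fool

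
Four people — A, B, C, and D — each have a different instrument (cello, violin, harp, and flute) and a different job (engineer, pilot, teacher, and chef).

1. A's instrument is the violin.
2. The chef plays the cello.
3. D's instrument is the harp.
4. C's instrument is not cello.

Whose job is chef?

B

With clues 1–2, A is impossible for the one with job chef.
With clues 1–3, D is impossible for the one with job chef.
With clues 1–4, C is impossible for the one with job chef.
That leaves B.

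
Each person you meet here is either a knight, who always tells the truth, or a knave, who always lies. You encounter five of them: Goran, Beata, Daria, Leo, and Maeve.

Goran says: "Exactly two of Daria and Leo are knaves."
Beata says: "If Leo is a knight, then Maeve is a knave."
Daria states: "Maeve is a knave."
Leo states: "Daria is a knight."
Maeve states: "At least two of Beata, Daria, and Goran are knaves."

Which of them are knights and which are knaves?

Goran: knave, Beata: knight, Daria: knight, Leo: knight, Maeve: knave

Consider Goran. Suppose Goran is a knight.
Then no assignment of the remaining roles makes every statement match its speaker's type — contradiction.
So Goran is a knave.
Consider Beata. Suppose Beata is a knave.
Then no assignment of the remaining roles makes every statement match its speaker's type — contradiction.
So Beata is a knight.
Consider Daria. Suppose Daria is a knave.
Then no assignment of the remaining roles makes every statement match its speaker's type — contradiction.
So Daria is a knight.
With that fixed, Leo's statement is true, so Leo is a knight.
With that fixed, Maeve's statement is false, so Maeve is a knave.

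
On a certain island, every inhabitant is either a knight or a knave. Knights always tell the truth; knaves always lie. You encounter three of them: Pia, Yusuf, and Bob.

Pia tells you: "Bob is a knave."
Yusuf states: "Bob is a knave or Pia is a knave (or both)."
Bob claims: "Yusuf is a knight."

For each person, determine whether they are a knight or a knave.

Consider Pia. Suppose Pia is a knight.
Then no assignment of the remaining roles makes every statement match its speaker's type — contradiction.
So Pia is a knave.
With that fixed, Yusuf's statement is true, so Yusuf is a knight.
With that fixed, Bob's statement is true, so Bob is a knight.

Pia: knave, Yusuf: knight, Bob: knight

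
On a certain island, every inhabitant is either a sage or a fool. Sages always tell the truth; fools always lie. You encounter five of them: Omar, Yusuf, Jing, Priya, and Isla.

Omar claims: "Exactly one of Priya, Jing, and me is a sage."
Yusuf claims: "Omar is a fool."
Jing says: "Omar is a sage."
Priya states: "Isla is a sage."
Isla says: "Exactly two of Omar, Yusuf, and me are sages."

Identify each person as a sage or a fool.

Consider Omar. Suppose Omar is a sage.
Then no assignment of the remaining roles makes every statement match its speaker's type — contradiction.
So Omar is a fool.
With that fixed, Yusuf's statement is true, so Yusuf is a sage.
With that fixed, Jing's statement is false, so Jing is a fool.
Consider Priya. Suppose Priya is a sage.
Then Omar's statement comes out true, contradicting Omar being a fool.
So Priya is a fool.
Consider Isla. Suppose Isla is a sage.
Then Priya's statement comes out true, contradicting Priya being a fool.
So Isla is a fool.

Omar: fool, Yusuf: sage, Jing: fool, Priya: fool, Isla: fool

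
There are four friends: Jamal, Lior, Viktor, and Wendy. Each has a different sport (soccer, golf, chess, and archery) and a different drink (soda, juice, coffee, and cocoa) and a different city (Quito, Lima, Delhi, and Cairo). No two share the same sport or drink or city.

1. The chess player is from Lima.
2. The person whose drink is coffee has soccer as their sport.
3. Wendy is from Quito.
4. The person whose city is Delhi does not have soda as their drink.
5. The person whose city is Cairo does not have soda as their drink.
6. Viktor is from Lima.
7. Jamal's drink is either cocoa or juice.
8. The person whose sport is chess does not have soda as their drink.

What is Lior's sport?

With clues 1–6, chess is impossible for Lior's sport.
With clues 1–8, archery and golf are impossible for Lior's sport.
That leaves soccer.

soccer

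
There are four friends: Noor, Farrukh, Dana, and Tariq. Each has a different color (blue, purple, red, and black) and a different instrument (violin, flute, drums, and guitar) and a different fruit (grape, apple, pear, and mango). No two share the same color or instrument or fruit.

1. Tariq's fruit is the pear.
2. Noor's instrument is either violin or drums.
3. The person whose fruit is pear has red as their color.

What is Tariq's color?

red

With clues 1–3, black, blue, and purple are impossible for Tariq's color.
That leaves red.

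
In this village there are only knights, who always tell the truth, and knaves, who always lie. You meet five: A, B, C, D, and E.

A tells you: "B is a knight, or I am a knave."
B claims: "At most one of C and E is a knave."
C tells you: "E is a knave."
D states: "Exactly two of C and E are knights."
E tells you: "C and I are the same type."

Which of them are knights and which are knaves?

A: knight, B: knight, C: knight, D: knave, E: knave

Consider A. Suppose A is a knave.
Then A's own statement would have to be false, but it can't be — contradiction.
So A is a knight.
Consider B. Suppose B is a knave.
Then A's statement comes out false, contradicting A being a knight.
So B is a knight.
Consider C. Suppose C is a knave.
Then whichever role E has, E's statement has the wrong truth value — contradiction.
So C is a knight.
Consider D. Suppose D is a knight.
Then no assignment of the remaining roles makes every statement match its speaker's type — contradiction.
So D is a knave.
Consider E. Suppose E is a knight.
Then C's statement comes out false, contradicting C being a knight.
So E is a knave.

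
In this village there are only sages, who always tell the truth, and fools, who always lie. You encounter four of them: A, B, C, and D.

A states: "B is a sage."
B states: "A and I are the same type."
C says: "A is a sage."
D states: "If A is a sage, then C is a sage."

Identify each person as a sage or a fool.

A: sage, B: sage, C: sage, D: sage

Consider A. Suppose A is a fool.
Then whichever role B has, B's statement has the wrong truth value — contradiction.
So A is a sage.
With that fixed, C's statement is true, so C is a sage.
With that fixed, D's statement is true, so D is a sage.
Consider B. Suppose B is a fool.
Then A's statement comes out false, contradicting A being a sage.
So B is a sage.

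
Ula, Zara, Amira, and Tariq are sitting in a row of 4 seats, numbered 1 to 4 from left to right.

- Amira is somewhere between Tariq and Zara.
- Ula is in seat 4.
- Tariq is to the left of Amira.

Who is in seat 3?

With clues 1–2, Amira and Ula are ruled out for seat 3.
With clues 1–3, Tariq is ruled out for seat 3.
So seat 3 is Zara.

Zara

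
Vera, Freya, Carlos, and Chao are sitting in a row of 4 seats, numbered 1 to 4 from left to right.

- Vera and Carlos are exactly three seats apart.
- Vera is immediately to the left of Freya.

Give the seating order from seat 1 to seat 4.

From clue 1: Vera is in {1,4}.
From clues 1–2: Vera → seat 1, Freya → seat 2, Chao → seat 3, Carlos → seat 4.

Vera, Freya, Chao, Carlos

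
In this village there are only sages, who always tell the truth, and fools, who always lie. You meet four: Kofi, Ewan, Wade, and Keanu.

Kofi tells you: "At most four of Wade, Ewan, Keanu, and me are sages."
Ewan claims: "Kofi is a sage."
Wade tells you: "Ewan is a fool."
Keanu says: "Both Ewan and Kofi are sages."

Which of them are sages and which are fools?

Regardless of anyone's role, Kofi's statement is true, so Kofi is a sage.
With that fixed, Ewan's statement is true, so Ewan is a sage.
With that fixed, Wade's statement is false, so Wade is a fool.
With that fixed, Keanu's statement is true, so Keanu is a sage.

Kofi: sage, Ewan: sage, Wade: fool, Keanu: sage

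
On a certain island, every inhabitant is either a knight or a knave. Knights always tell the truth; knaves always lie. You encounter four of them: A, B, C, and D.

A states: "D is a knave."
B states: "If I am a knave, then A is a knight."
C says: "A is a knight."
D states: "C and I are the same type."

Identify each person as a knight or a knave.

Consider A. Suppose A is a knave.
Then no assignment of the remaining roles makes every statement match its speaker's type — contradiction.
So A is a knight.
With that fixed, B's statement is true, so B is a knight.
With that fixed, C's statement is true, so C is a knight.
Consider D. Suppose D is a knight.
Then A's statement comes out false, contradicting A being a knight.
So D is a knave.

A: knight, B: knight, C: knight, D: knave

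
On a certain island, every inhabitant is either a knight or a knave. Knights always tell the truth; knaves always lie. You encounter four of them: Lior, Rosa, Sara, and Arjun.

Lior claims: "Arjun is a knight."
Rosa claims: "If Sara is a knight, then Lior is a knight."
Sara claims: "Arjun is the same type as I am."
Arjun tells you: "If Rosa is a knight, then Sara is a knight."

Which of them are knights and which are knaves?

Consider Lior. Suppose Lior is a knave.
Then no assignment of the remaining roles makes every statement match its speaker's type — contradiction.
So Lior is a knight.
With that fixed, Rosa's statement is true, so Rosa is a knight.
Consider Sara. Suppose Sara is a knave.
Then no assignment of the remaining roles makes every statement match its speaker's type — contradiction.
So Sara is a knight.
With that fixed, Arjun's statement is true, so Arjun is a knight.

Lior: knight, Rosa: knight, Sara: knight, Arjun: knight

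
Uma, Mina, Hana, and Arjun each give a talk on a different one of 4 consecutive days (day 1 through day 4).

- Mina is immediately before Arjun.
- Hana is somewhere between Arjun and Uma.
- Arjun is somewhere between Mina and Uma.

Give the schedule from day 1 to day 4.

From clue 1: Mina is in {1,2,3}.
From clues 1–2: Uma is in {1,4}.
From clues 1–3: Mina → day 1, Arjun → day 2, Hana → day 3, Uma → day 4.

Mina, Arjun, Hana, Uma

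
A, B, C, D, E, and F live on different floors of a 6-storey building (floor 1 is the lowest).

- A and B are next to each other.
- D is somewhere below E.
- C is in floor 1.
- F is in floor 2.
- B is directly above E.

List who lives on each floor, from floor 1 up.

From clues 1–2: D is in {1,2,3,4,5}.
From clues 1–3: C → floor 1.
From clues 1–4: F → floor 2.
From clues 1–5: D → floor 3, E → floor 4, B → floor 5, A → floor 6.

C, F, D, E, B, A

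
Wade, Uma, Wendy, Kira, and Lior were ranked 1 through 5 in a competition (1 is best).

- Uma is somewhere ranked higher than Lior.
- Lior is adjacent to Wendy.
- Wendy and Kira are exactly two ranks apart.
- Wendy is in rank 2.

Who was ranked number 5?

With clue 1, Uma is ruled out for rank 5.
With clues 1–4, Kira, Lior, and Wendy are ruled out for rank 5.
So rank 5 is Wade.

Wade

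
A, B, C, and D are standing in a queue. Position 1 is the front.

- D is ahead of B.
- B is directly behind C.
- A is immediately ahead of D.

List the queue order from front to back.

From clue 1: B is in {2,3,4}.
From clues 1–2: B is in {3,4}.
From clues 1–3: A → position 1, D → position 2, C → position 3, B → position 4.

A, D, C, B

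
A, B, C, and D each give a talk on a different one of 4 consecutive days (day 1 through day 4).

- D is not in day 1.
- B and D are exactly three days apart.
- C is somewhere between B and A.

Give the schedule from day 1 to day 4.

B, C, A, D

From clue 1: D is in {2,3,4}.
From clues 1–2: B → day 1, D → day 4.
From clues 1–3: C → day 2, A → day 3.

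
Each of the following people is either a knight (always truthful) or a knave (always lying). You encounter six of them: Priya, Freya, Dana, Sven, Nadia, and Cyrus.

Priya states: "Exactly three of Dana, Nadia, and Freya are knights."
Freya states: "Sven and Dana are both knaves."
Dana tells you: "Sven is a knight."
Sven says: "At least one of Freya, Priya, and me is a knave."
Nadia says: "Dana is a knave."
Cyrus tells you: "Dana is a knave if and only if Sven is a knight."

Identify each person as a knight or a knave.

Consider Priya. Suppose Priya is a knight.
Then no assignment of the remaining roles makes every statement match its speaker's type — contradiction.
So Priya is a knave.
With that fixed, Sven's statement is true, so Sven is a knight.
With that fixed, Freya's statement is false, so Freya is a knave.
With that fixed, Dana's statement is true, so Dana is a knight.
With that fixed, Nadia's statement is false, so Nadia is a knave.
With that fixed, Cyrus's statement is false, so Cyrus is a knave.

Priya: knave, Freya: knave, Dana: knight, Sven: knight, Nadia: knave, Cyrus: knave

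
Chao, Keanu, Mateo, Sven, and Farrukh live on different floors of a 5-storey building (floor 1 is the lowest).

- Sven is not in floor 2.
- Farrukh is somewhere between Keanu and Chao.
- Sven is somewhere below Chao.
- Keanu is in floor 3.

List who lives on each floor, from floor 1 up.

From clue 1: Sven is in {1,3,4,5}.
From clues 1–2: Farrukh is in {2,3,4}.
From clues 1–3: Sven is in {1,3,4}.
From clues 1–4: Sven → floor 1, Mateo → floor 2, Keanu → floor 3, Farrukh → floor 4, Chao → floor 5.

Sven, Mateo, Keanu, Farrukh, Chao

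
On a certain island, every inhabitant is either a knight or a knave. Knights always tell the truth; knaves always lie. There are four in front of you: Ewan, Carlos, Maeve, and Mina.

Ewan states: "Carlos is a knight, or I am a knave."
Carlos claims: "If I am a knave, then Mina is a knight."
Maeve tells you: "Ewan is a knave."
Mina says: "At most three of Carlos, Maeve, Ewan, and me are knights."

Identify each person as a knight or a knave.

Consider Ewan. Suppose Ewan is a knave.
Then Ewan's own statement would have to be false, but it can't be — contradiction.
So Ewan is a knight.
With that fixed, Maeve's statement is false, so Maeve is a knave.
With that fixed, Mina's statement is true, so Mina is a knight.
With that fixed, Carlos's statement is true, so Carlos is a knight.

Ewan: knight, Carlos: knight, Maeve: knave, Mina: knight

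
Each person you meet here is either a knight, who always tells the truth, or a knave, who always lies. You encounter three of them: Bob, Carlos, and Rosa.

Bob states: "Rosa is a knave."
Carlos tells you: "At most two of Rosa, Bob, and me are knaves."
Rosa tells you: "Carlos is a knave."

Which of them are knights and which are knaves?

Bob: knight, Carlos: knight, Rosa: knave

Consider Bob. Suppose Bob is a knave.
Then no assignment of the remaining roles makes every statement match its speaker's type — contradiction.
So Bob is a knight.
With that fixed, Carlos's statement is true, so Carlos is a knight.
With that fixed, Rosa's statement is false, so Rosa is a knave.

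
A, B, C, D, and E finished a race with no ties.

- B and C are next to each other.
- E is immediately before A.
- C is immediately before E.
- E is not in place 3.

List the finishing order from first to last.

D, B, C, E, A

From clues 1–2: D is in {1,3,5}.
From clues 1–3: A is in {4,5}.
From clues 1–4: D → place 1, B → place 2, C → place 3, E → place 4, A → place 5.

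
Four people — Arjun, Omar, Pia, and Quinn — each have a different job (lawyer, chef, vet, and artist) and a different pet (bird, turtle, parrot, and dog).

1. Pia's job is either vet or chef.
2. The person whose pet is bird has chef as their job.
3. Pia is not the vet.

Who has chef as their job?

Pia

With clues 1–3, Arjun, Omar, and Quinn are impossible for the one with job chef.
That leaves Pia.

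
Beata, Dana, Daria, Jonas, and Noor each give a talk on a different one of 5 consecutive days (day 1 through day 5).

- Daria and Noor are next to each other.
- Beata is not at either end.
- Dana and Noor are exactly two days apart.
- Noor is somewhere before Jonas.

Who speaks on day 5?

With clues 1–2, Beata is ruled out for day 5.
With clues 1–4, Dana, Daria, and Noor are ruled out for day 5.
So day 5 is Jonas.

Jonas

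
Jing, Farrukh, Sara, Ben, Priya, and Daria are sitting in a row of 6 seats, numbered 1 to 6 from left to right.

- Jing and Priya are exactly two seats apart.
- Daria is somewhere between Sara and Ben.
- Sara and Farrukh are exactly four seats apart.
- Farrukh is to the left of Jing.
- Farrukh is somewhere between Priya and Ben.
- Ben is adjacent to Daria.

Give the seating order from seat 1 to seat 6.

From clues 1–2: Daria is in {2,3,4,5}.
From clues 1–3: Farrukh is in {1,2,5,6}.
From clues 1–4: Farrukh is in {1,2,5}.
From clues 1–5: Farrukh → seat 2, Sara → seat 6.
From clues 1–6: Priya → seat 1, Jing → seat 3, Ben → seat 4, Daria → seat 5.

Priya, Farrukh, Jing, Ben, Daria, Sara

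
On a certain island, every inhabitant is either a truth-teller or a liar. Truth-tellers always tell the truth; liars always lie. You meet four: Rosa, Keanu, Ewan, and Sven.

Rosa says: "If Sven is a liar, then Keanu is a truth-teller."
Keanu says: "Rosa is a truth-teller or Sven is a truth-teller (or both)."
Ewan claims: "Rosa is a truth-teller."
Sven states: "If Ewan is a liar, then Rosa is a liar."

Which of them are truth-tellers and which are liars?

Consider Rosa. Suppose Rosa is a liar.
Then no assignment of the remaining roles makes every statement match its speaker's type — contradiction.
So Rosa is a truth-teller.
With that fixed, Keanu's statement is true, so Keanu is a truth-teller.
With that fixed, Ewan's statement is true, so Ewan is a truth-teller.
With that fixed, Sven's statement is true, so Sven is a truth-teller.

Rosa: truth-teller, Keanu: truth-teller, Ewan: truth-teller, Sven: truth-teller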